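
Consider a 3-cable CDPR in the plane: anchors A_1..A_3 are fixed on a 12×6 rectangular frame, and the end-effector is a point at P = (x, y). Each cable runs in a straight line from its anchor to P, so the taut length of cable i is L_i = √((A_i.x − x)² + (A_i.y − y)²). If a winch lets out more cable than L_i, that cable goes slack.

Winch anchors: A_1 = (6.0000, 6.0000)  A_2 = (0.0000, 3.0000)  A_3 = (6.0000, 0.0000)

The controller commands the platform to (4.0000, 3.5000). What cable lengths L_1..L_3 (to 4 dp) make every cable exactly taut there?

cable 1: Δx=2.0000, Δy=2.5000; L_1 = √(Δx²+Δy²) = 3.2016
cable 2: Δx=-4.0000, Δy=-0.5000; L_2 = √(Δx²+Δy²) = 4.0311
cable 3: Δx=2.0000, Δy=-3.5000; L_3 = √(Δx²+Δy²) = 4.0311

(3.2016, 4.0311, 4.0311)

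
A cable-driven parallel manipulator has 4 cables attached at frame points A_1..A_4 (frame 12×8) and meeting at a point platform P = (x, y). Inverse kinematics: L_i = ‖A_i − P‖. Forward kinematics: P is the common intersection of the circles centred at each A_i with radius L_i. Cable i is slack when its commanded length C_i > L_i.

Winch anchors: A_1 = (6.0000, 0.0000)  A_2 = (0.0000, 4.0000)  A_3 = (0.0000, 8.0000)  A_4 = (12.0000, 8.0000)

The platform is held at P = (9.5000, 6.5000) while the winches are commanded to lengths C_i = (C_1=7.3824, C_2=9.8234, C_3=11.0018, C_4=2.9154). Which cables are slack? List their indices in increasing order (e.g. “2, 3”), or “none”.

cable 1: √((-3.5000)²+(-6.5000)²)=7.3824, C_1=7.3824: taut
cable 2: √((-9.5000)²+(-2.5000)²)=9.8234, C_2=9.8234: taut
cable 3: √((-9.5000)²+(1.5000)²)=9.6177, C_3=11.0018: slack
cable 4: √((2.5000)²+(1.5000)²)=2.9155, C_4=2.9154: taut

3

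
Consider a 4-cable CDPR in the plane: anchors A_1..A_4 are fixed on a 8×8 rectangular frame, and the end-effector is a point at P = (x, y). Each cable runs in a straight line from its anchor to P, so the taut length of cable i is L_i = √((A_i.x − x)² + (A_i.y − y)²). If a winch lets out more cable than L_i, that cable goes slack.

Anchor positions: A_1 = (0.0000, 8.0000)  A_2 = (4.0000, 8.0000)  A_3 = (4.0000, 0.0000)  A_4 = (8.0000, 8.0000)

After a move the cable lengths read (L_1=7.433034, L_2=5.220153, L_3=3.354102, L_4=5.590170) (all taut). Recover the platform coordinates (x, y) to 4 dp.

circle eqns → linear via eq_j − eq_1; set q_j = A_j·A_j − L_j²
q_1 = 0.0000+64.0000−55.2500 = 8.7500
-8.0000·x + 0.0000·y = q_1−q_2 = -44.0000
-8.0000·x + 16.0000·y = q_1−q_3 = 4.0000
-16.0000·x + 0.0000·y = q_1−q_4 = -88.0000
solve first two rows → x=5.5000, y=3.0000
check cable 4: ‖A_4−P‖² = 31.2500 ≈ L_4² = 31.2500 ✓

(5.5000, 3.0000)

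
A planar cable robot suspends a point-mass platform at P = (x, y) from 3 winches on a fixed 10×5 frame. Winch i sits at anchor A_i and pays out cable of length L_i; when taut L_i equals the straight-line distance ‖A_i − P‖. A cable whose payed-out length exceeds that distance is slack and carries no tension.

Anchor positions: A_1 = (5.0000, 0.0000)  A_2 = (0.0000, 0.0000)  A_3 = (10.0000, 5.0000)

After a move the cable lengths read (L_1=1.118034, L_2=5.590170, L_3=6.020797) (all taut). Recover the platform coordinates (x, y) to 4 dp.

(5.5000, 1.0000)

each cable: (A_i−P)·(A_i−P) = L_i²; let k_i = ‖A_i‖²−L_i²
k_1 = 25.0000+0.0000−1.2500 = 23.7500
row 1: 10.0000x + 0.0000y = 55.0000  (k_2=-31.2500)
row 2: -10.0000x − 10.0000y = -65.0000  (k_3=88.7500)
Cramer on rows 1–2 → x = 5.5000, y = 1.0000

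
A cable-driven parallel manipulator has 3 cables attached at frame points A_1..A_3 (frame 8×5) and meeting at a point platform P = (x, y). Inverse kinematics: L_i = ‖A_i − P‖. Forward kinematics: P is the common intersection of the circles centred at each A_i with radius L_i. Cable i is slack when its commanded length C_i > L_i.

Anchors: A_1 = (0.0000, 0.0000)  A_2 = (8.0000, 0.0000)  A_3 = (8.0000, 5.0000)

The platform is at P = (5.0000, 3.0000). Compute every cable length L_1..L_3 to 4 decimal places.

L_1: Δ = A_1−P = (-5.0000, -3.0000) → ‖Δ‖ = √34.0000 = 5.8310
L_2: Δ = A_2−P = (3.0000, -3.0000) → ‖Δ‖ = √18.0000 = 4.2426
L_3: Δ = A_3−P = (3.0000, 2.0000) → ‖Δ‖ = √13.0000 = 3.6056

(5.8310, 4.2426, 3.6056)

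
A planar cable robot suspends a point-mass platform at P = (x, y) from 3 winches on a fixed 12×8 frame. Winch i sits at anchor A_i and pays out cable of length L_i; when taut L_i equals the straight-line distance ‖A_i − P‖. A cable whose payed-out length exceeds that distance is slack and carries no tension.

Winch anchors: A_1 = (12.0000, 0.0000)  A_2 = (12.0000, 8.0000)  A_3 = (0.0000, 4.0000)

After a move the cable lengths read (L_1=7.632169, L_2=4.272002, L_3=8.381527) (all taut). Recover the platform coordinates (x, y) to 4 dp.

(8.0000, 6.5000)

each cable: (A_i−P)·(A_i−P) = L_i²; let c_i = ‖A_i‖²−L_i²
c_1 = 144.0000+0.0000−58.2500 = 85.7500
row 1: 0.0000x − 16.0000y = -104.0000  (c_2=189.7500)
row 2: 24.0000x − 8.0000y = 140.0000  (c_3=-54.2500)
Cramer on rows 1–2 → x = 8.0000, y = 6.5000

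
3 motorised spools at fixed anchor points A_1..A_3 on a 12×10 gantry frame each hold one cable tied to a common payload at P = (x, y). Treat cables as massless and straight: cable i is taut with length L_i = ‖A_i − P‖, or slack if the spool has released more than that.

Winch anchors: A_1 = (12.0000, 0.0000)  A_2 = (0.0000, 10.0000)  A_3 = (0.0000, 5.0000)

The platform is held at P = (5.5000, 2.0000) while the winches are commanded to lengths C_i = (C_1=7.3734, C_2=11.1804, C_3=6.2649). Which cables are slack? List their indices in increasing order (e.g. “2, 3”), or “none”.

i=1: geometric 6.8007 vs commanded 7.3734 ⇒ slack
i=2: geometric 9.7082 vs commanded 11.1804 ⇒ slack
i=3: geometric 6.2650 vs commanded 6.2649 ⇒ taut

1, 2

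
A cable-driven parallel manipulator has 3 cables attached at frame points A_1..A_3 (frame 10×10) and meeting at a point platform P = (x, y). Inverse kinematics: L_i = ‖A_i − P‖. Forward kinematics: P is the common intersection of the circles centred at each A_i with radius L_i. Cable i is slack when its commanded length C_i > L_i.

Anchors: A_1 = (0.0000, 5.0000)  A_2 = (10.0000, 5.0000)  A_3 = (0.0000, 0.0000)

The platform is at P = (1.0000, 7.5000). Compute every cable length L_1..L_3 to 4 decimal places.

(2.6926, 9.3408, 7.5664)

L_1: Δ = A_1−P = (-1.0000, -2.5000) → ‖Δ‖ = √7.2500 = 2.6926
L_2: Δ = A_2−P = (9.0000, -2.5000) → ‖Δ‖ = √87.2500 = 9.3408
L_3: Δ = A_3−P = (-1.0000, -7.5000) → ‖Δ‖ = √57.2500 = 7.5664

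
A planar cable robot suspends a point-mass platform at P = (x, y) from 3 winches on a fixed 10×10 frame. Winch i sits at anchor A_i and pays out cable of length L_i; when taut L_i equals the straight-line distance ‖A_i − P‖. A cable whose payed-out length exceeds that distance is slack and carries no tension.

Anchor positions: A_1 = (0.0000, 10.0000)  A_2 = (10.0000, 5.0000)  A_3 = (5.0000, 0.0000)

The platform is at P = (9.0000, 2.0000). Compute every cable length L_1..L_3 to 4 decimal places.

L_1 = √((0.0000−9.0000)² + (10.0000−2.0000)²) = 12.0416
L_2 = √((10.0000−9.0000)² + (5.0000−2.0000)²) = 3.1623
L_3 = √((5.0000−9.0000)² + (0.0000−2.0000)²) = 4.4721

(12.0416, 3.1623, 4.4721)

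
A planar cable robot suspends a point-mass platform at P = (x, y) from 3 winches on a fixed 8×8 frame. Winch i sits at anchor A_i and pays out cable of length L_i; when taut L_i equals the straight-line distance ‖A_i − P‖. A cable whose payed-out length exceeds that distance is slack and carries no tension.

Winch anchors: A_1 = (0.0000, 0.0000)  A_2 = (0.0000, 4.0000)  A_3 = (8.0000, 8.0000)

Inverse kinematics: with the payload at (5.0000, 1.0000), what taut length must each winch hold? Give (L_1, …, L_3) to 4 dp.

L_1 = √((0.0000−5.0000)² + (0.0000−1.0000)²) = 5.0990
L_2 = √((0.0000−5.0000)² + (4.0000−1.0000)²) = 5.8310
L_3 = √((8.0000−5.0000)² + (8.0000−1.0000)²) = 7.6158

(5.0990, 5.8310, 7.6158)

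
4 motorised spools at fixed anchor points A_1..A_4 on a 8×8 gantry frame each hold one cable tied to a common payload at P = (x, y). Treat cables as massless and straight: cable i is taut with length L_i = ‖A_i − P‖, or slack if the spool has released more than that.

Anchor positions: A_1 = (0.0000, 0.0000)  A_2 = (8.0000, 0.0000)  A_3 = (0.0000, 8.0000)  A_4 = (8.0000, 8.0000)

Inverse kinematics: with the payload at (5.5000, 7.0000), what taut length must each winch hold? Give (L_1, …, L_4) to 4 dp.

(8.9022, 7.4330, 5.5902, 2.6926)

L_1: Δ = A_1−P = (-5.5000, -7.0000) → ‖Δ‖ = √79.2500 = 8.9022
L_2: Δ = A_2−P = (2.5000, -7.0000) → ‖Δ‖ = √55.2500 = 7.4330
L_3: Δ = A_3−P = (-5.5000, 1.0000) → ‖Δ‖ = √31.2500 = 5.5902
L_4: Δ = A_4−P = (2.5000, 1.0000) → ‖Δ‖ = √7.2500 = 2.6926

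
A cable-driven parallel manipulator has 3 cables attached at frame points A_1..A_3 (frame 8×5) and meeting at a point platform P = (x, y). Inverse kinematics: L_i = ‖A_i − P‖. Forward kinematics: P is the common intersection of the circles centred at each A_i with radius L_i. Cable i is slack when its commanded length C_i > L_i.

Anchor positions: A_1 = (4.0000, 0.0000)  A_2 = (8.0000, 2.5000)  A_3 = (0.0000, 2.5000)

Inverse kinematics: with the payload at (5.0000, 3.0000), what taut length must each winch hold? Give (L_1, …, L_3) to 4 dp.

(3.1623, 3.0414, 5.0249)

L_1: Δ = A_1−P = (-1.0000, -3.0000) → ‖Δ‖ = √10.0000 = 3.1623
L_2: Δ = A_2−P = (3.0000, -0.5000) → ‖Δ‖ = √9.2500 = 3.0414
L_3: Δ = A_3−P = (-5.0000, -0.5000) → ‖Δ‖ = √25.2500 = 5.0249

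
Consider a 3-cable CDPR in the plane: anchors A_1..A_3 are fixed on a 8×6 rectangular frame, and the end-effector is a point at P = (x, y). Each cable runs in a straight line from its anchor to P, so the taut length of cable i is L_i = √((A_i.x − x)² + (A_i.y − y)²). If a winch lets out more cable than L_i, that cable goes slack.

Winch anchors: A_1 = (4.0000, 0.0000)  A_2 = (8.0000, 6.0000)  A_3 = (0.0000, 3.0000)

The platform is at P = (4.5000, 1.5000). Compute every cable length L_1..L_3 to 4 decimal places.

L_1: Δ = A_1−P = (-0.5000, -1.5000) → ‖Δ‖ = √2.5000 = 1.5811
L_2: Δ = A_2−P = (3.5000, 4.5000) → ‖Δ‖ = √32.5000 = 5.7009
L_3: Δ = A_3−P = (-4.5000, 1.5000) → ‖Δ‖ = √22.5000 = 4.7434

(1.5811, 5.7009, 4.7434)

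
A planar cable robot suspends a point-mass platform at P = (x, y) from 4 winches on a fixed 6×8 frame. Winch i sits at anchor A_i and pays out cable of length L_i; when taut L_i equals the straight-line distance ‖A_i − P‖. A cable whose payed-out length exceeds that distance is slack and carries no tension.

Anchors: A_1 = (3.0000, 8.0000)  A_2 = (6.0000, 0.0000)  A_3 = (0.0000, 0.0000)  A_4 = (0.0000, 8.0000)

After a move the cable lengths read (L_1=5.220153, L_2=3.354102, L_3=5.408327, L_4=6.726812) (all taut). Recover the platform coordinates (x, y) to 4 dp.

circle eqns → linear via eq_j − eq_1; set q_j = A_j·A_j − L_j²
q_1 = 9.0000+64.0000−27.2500 = 45.7500
-6.0000·x + 16.0000·y = q_1−q_2 = 21.0000
6.0000·x + 16.0000·y = q_1−q_3 = 75.0000
6.0000·x + 0.0000·y = q_1−q_4 = 27.0000
solve first two rows → x=4.5000, y=3.0000
check cable 4: ‖A_4−P‖² = 45.2500 ≈ L_4² = 45.2500 ✓

(4.5000, 3.0000)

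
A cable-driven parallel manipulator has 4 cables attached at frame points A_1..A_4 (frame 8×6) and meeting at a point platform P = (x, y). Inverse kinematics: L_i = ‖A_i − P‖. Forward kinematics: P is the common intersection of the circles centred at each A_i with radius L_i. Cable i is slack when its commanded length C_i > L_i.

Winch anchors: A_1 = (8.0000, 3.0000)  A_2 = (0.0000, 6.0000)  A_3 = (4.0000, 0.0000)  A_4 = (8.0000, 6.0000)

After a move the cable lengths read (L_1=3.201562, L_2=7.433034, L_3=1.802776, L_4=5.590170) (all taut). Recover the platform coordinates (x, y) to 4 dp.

expand ‖A_i−P‖²=L_i² and subtract eq 1 (q_i ≔ ‖A_i‖²−L_i²)
q_1 = 64.0000+9.0000−10.2500 = 62.7500
eq1−eq2 → [16.0000  -6.0000]·P = 82.0000
eq1−eq3 → [8.0000  6.0000]·P = 50.0000
eq1−eq4 → [0.0000  -6.0000]·P = -6.0000
2×2 solve → P = (5.5000, 1.0000)
check cable 4: ‖A_4−P‖² = 31.2500 ≈ L_4² = 31.2500 ✓

(5.5000, 1.0000)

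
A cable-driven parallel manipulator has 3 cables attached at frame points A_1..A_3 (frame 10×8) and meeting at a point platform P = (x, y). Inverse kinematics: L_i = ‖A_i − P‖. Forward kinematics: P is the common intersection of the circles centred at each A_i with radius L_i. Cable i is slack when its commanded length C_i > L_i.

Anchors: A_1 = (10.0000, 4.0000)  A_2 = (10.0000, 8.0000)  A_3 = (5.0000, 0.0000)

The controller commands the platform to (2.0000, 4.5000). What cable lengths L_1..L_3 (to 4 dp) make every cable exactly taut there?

L_1: Δ = A_1−P = (8.0000, -0.5000) → ‖Δ‖ = √64.2500 = 8.0156
L_2: Δ = A_2−P = (8.0000, 3.5000) → ‖Δ‖ = √76.2500 = 8.7321
L_3: Δ = A_3−P = (3.0000, -4.5000) → ‖Δ‖ = √29.2500 = 5.4083

(8.0156, 8.7321, 5.4083)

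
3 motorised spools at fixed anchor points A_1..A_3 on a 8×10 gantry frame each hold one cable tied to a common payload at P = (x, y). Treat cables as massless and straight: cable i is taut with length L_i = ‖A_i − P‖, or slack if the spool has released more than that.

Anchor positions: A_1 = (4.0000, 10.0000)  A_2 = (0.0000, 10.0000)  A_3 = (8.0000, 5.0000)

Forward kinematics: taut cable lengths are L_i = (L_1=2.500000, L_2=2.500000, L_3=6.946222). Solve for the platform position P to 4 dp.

each cable: (A_i−P)·(A_i−P) = L_i²; let q_i = ‖A_i‖²−L_i²
q_1 = 16.0000+100.0000−6.2500 = 109.7500
row 1: 8.0000x + 0.0000y = 16.0000  (q_2=93.7500)
row 2: -8.0000x + 10.0000y = 69.0000  (q_3=40.7500)
Cramer on rows 1–2 → x = 2.0000, y = 8.5000

(2.0000, 8.5000)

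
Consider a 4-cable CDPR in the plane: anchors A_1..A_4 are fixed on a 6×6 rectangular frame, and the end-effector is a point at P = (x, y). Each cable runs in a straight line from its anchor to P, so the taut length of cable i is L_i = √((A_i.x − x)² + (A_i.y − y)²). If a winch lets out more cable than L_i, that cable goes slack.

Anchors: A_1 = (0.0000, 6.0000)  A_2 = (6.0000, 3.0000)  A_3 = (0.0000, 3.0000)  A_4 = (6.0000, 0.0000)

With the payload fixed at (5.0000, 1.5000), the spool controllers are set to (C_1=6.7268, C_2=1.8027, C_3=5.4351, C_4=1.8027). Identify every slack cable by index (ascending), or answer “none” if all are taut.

3

i=1: geometric 6.7268 vs commanded 6.7268 ⇒ taut
i=2: geometric 1.8028 vs commanded 1.8027 ⇒ taut
i=3: geometric 5.2202 vs commanded 5.4351 ⇒ slack
i=4: geometric 1.8028 vs commanded 1.8027 ⇒ taut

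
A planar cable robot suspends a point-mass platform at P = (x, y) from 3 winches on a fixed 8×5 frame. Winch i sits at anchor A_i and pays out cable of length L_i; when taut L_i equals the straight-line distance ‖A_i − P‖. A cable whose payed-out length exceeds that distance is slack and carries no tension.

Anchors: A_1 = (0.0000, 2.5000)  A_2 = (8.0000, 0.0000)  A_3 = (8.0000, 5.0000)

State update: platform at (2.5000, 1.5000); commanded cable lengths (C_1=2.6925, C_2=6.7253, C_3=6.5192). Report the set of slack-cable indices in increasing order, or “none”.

2

i=1: geometric 2.6926 vs commanded 2.6925 ⇒ taut
i=2: geometric 5.7009 vs commanded 6.7253 ⇒ slack
i=3: geometric 6.5192 vs commanded 6.5192 ⇒ taut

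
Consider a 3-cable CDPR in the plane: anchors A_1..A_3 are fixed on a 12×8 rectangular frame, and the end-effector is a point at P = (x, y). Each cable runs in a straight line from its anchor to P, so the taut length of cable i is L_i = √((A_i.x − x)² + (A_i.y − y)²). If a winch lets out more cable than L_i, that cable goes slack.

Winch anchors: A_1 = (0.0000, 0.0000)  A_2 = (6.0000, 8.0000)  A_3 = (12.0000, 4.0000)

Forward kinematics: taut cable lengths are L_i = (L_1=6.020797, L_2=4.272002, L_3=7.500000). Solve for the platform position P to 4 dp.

circle eqns → linear via eq_j − eq_1; set q_j = A_j·A_j − L_j²
q_1 = 0.0000+0.0000−36.2500 = -36.2500
-12.0000·x − 16.0000·y = q_1−q_2 = -118.0000
-24.0000·x − 8.0000·y = q_1−q_3 = -140.0000
solve first two rows → x=4.5000, y=4.0000

(4.5000, 4.0000)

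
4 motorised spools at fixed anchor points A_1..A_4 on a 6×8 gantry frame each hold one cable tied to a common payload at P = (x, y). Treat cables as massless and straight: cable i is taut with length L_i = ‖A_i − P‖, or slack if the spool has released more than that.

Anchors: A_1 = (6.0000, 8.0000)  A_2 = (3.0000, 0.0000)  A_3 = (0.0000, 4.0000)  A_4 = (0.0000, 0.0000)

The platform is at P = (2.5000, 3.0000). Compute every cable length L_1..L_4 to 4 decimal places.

(6.1033, 3.0414, 2.6926, 3.9051)

L_1: Δ = A_1−P = (3.5000, 5.0000) → ‖Δ‖ = √37.2500 = 6.1033
L_2: Δ = A_2−P = (0.5000, -3.0000) → ‖Δ‖ = √9.2500 = 3.0414
L_3: Δ = A_3−P = (-2.5000, 1.0000) → ‖Δ‖ = √7.2500 = 2.6926
L_4: Δ = A_4−P = (-2.5000, -3.0000) → ‖Δ‖ = √15.2500 = 3.9051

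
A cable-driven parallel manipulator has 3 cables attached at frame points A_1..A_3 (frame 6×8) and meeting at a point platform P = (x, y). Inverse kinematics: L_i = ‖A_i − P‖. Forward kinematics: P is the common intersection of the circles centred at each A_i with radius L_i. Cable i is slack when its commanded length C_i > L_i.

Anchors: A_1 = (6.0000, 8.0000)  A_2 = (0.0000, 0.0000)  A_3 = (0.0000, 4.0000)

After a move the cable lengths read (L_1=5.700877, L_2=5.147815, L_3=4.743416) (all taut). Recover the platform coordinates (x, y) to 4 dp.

(4.5000, 2.5000)

expand ‖A_i−P‖²=L_i² and subtract eq 1 (k_i ≔ ‖A_i‖²−L_i²)
k_1 = 36.0000+64.0000−32.5000 = 67.5000
eq1−eq2 → [12.0000  16.0000]·P = 94.0000
eq1−eq3 → [12.0000  8.0000]·P = 74.0000
2×2 solve → P = (4.5000, 2.5000)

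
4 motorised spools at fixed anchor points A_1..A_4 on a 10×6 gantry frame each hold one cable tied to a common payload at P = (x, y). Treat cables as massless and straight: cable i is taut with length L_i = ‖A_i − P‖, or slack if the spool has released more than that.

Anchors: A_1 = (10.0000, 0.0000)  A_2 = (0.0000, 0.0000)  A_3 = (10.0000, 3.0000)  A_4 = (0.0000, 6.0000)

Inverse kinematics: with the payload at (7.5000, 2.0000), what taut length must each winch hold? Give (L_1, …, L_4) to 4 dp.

L_1 = √((10.0000−7.5000)² + (0.0000−2.0000)²) = 3.2016
L_2 = √((0.0000−7.5000)² + (0.0000−2.0000)²) = 7.7621
L_3 = √((10.0000−7.5000)² + (3.0000−2.0000)²) = 2.6926
L_4 = √((0.0000−7.5000)² + (6.0000−2.0000)²) = 8.5000

(3.2016, 7.7621, 2.6926, 8.5000)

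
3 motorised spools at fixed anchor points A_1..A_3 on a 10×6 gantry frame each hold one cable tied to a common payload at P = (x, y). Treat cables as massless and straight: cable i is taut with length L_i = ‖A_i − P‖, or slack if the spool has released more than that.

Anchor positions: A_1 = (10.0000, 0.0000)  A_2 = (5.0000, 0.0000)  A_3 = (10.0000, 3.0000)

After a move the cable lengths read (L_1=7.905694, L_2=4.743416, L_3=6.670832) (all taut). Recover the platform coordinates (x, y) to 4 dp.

each cable: (A_i−P)·(A_i−P) = L_i²; let c_i = ‖A_i‖²−L_i²
c_1 = 100.0000+0.0000−62.5000 = 37.5000
row 1: 10.0000x + 0.0000y = 35.0000  (c_2=2.5000)
row 2: 0.0000x − 6.0000y = -27.0000  (c_3=64.5000)
Cramer on rows 1–2 → x = 3.5000, y = 4.5000

(3.5000, 4.5000)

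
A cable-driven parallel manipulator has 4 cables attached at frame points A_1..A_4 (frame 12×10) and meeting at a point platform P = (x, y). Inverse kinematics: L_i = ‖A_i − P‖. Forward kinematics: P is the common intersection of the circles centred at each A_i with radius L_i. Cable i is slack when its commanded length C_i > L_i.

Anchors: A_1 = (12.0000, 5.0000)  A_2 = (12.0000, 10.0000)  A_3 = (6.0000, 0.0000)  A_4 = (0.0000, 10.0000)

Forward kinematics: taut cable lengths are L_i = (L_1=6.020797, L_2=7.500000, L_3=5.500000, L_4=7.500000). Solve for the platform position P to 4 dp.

(6.0000, 5.5000)

expand ‖A_i−P‖²=L_i² and subtract eq 1 (c_i ≔ ‖A_i‖²−L_i²)
c_1 = 144.0000+25.0000−36.2500 = 132.7500
eq1−eq2 → [0.0000  -10.0000]·P = -55.0000
eq1−eq3 → [12.0000  10.0000]·P = 127.0000
eq1−eq4 → [24.0000  -10.0000]·P = 89.0000
2×2 solve → P = (6.0000, 5.5000)
check cable 4: ‖A_4−P‖² = 56.2500 ≈ L_4² = 56.2500 ✓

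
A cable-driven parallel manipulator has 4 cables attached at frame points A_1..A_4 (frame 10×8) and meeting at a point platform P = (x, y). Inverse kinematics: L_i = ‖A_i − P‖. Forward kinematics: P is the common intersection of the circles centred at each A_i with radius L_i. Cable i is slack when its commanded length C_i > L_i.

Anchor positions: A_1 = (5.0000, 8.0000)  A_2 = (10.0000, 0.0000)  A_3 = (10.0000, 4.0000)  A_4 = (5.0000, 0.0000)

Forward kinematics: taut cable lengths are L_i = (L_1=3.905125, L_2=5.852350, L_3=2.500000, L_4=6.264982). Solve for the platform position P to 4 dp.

(8.0000, 5.5000)

expand ‖A_i−P‖²=L_i² and subtract eq 1 (k_i ≔ ‖A_i‖²−L_i²)
k_1 = 25.0000+64.0000−15.2500 = 73.7500
eq1−eq2 → [-10.0000  16.0000]·P = 8.0000
eq1−eq3 → [-10.0000  8.0000]·P = -36.0000
eq1−eq4 → [0.0000  16.0000]·P = 88.0000
2×2 solve → P = (8.0000, 5.5000)
check cable 4: ‖A_4−P‖² = 39.2500 ≈ L_4² = 39.2500 ✓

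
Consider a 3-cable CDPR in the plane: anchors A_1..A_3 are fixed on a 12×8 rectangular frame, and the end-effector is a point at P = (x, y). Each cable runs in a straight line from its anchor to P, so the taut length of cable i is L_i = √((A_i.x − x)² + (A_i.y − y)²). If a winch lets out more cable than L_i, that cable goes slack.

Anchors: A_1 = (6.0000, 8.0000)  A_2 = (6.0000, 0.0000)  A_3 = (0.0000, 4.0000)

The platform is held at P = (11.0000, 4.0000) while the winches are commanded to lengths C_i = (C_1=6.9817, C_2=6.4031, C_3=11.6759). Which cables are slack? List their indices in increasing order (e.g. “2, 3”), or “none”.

1, 3

cable 1: √((-5.0000)²+(4.0000)²)=6.4031, C_1=6.9817: slack
cable 2: √((-5.0000)²+(-4.0000)²)=6.4031, C_2=6.4031: taut
cable 3: √((-11.0000)²+(0.0000)²)=11.0000, C_3=11.6759: slack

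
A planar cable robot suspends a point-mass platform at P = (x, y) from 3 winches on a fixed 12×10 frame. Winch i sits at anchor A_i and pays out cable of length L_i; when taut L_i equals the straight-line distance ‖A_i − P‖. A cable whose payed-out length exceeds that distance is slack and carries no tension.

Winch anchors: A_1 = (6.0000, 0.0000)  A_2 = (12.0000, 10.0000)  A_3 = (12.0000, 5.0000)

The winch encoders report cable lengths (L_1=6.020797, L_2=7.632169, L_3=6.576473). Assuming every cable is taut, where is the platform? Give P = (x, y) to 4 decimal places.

circle eqns → linear via eq_j − eq_1; set q_j = A_j·A_j − L_j²
q_1 = 36.0000+0.0000−36.2500 = -0.2500
-12.0000·x − 20.0000·y = q_1−q_2 = -186.0000
-12.0000·x − 10.0000·y = q_1−q_3 = -126.0000
solve first two rows → x=5.5000, y=6.0000

(5.5000, 6.0000)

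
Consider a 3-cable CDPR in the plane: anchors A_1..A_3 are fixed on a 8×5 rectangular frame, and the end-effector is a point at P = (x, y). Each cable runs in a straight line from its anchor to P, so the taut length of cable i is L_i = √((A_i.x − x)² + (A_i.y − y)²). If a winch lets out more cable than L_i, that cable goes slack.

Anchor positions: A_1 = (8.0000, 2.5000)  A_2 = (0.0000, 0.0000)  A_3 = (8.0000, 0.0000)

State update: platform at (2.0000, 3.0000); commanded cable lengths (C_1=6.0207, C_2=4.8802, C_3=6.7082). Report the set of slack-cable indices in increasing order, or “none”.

2

cable 1: L_1 = ‖A_1−P‖ = 6.0208;  C_1 = 6.0207 → taut
cable 2: L_2 = ‖A_2−P‖ = 3.6056;  C_2 = 4.8802 → slack
cable 3: L_3 = ‖A_3−P‖ = 6.7082;  C_3 = 6.7082 → taut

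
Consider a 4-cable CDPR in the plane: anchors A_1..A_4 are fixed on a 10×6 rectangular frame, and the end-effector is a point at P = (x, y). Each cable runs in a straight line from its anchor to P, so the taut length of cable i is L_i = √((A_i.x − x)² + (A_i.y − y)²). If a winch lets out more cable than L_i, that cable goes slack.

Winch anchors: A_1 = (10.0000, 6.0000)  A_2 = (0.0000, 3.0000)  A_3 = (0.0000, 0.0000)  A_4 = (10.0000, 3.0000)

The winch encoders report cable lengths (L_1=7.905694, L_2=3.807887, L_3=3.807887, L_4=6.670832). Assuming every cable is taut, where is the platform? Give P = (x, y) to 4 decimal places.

(3.5000, 1.5000)

expand ‖A_i−P‖²=L_i² and subtract eq 1 (k_i ≔ ‖A_i‖²−L_i²)
k_1 = 100.0000+36.0000−62.5000 = 73.5000
eq1−eq2 → [20.0000  6.0000]·P = 79.0000
eq1−eq3 → [20.0000  12.0000]·P = 88.0000
eq1−eq4 → [0.0000  6.0000]·P = 9.0000
2×2 solve → P = (3.5000, 1.5000)
check cable 4: ‖A_4−P‖² = 44.5000 ≈ L_4² = 44.5000 ✓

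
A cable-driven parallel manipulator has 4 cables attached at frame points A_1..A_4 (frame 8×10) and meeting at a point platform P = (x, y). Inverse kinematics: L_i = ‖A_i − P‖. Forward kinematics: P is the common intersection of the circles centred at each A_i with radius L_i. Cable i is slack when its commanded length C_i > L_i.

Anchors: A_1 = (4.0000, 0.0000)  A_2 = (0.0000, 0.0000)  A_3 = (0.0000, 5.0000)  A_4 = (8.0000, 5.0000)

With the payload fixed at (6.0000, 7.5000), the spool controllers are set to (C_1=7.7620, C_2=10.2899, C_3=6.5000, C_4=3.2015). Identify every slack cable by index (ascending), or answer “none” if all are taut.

2

cable 1: √((-2.0000)²+(-7.5000)²)=7.7621, C_1=7.7620: taut
cable 2: √((-6.0000)²+(-7.5000)²)=9.6047, C_2=10.2899: slack
cable 3: √((-6.0000)²+(-2.5000)²)=6.5000, C_3=6.5000: taut
cable 4: √((2.0000)²+(-2.5000)²)=3.2016, C_4=3.2015: taut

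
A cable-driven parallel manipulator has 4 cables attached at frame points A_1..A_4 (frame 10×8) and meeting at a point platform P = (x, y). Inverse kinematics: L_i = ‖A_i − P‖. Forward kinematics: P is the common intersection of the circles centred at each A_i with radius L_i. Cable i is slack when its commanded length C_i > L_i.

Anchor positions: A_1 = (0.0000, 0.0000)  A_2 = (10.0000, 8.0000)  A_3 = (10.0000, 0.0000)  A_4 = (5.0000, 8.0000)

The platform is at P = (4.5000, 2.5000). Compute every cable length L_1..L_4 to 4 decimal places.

(5.1478, 7.7782, 6.0415, 5.5227)

cable 1: Δx=-4.5000, Δy=-2.5000; L_1 = √(Δx²+Δy²) = 5.1478
cable 2: Δx=5.5000, Δy=5.5000; L_2 = √(Δx²+Δy²) = 7.7782
cable 3: Δx=5.5000, Δy=-2.5000; L_3 = √(Δx²+Δy²) = 6.0415
cable 4: Δx=0.5000, Δy=5.5000; L_4 = √(Δx²+Δy²) = 5.5227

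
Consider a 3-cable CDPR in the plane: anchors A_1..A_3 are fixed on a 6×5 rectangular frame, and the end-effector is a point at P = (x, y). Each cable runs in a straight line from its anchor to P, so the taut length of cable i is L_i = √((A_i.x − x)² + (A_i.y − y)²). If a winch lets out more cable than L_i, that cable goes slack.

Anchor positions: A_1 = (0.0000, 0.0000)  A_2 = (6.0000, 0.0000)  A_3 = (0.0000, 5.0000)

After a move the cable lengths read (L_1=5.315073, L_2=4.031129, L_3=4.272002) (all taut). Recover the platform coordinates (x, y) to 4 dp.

each cable: (A_i−P)·(A_i−P) = L_i²; let c_i = ‖A_i‖²−L_i²
c_1 = 0.0000+0.0000−28.2500 = -28.2500
row 1: -12.0000x + 0.0000y = -48.0000  (c_2=19.7500)
row 2: 0.0000x − 10.0000y = -35.0000  (c_3=6.7500)
Cramer on rows 1–2 → x = 4.0000, y = 3.5000

(4.0000, 3.5000)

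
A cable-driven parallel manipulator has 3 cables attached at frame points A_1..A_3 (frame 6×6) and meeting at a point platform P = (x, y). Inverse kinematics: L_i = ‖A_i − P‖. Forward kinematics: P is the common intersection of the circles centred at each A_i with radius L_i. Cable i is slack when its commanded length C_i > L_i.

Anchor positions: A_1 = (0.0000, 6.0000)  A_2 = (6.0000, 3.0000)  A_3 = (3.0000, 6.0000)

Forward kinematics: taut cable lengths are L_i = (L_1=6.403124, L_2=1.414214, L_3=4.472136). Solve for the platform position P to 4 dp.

(5.0000, 2.0000)

expand ‖A_i−P‖²=L_i² and subtract eq 1 (k_i ≔ ‖A_i‖²−L_i²)
k_1 = 0.0000+36.0000−41.0000 = -5.0000
eq1−eq2 → [-12.0000  6.0000]·P = -48.0000
eq1−eq3 → [-6.0000  0.0000]·P = -30.0000
2×2 solve → P = (5.0000, 2.0000)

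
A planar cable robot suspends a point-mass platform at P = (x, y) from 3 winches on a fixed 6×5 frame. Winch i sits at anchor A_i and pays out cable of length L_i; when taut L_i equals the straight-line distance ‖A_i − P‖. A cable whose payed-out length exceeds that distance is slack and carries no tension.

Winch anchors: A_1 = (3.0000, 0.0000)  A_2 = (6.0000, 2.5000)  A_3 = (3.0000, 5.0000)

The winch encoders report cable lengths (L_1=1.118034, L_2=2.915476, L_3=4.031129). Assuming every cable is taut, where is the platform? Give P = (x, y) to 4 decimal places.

(3.5000, 1.0000)

circle eqns → linear via eq_j − eq_1; set q_j = A_j·A_j − L_j²
q_1 = 9.0000+0.0000−1.2500 = 7.7500
-6.0000·x − 5.0000·y = q_1−q_2 = -26.0000
0.0000·x − 10.0000·y = q_1−q_3 = -10.0000
solve first two rows → x=3.5000, y=1.0000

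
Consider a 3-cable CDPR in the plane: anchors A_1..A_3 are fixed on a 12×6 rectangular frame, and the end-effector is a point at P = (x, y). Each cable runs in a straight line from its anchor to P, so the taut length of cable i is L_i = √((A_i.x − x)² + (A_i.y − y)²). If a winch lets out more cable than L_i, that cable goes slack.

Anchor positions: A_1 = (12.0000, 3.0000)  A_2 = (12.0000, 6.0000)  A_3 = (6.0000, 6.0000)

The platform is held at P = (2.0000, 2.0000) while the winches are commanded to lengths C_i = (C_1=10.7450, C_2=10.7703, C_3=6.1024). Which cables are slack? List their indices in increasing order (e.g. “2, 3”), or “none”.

1, 3

cable 1: √((10.0000)²+(1.0000)²)=10.0499, C_1=10.7450: slack
cable 2: √((10.0000)²+(4.0000)²)=10.7703, C_2=10.7703: taut
cable 3: √((4.0000)²+(4.0000)²)=5.6569, C_3=6.1024: slack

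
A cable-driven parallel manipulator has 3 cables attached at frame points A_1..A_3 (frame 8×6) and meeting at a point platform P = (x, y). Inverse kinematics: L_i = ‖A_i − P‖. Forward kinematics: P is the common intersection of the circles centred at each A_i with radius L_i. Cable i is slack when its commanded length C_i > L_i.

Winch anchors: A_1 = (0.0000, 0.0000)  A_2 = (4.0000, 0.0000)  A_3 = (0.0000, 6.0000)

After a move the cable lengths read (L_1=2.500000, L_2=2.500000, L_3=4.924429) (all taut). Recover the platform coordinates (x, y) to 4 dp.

circle eqns → linear via eq_j − eq_1; set k_j = A_j·A_j − L_j²
k_1 = 0.0000+0.0000−6.2500 = -6.2500
-8.0000·x + 0.0000·y = k_1−k_2 = -16.0000
0.0000·x − 12.0000·y = k_1−k_3 = -18.0000
solve first two rows → x=2.0000, y=1.5000

(2.0000, 1.5000)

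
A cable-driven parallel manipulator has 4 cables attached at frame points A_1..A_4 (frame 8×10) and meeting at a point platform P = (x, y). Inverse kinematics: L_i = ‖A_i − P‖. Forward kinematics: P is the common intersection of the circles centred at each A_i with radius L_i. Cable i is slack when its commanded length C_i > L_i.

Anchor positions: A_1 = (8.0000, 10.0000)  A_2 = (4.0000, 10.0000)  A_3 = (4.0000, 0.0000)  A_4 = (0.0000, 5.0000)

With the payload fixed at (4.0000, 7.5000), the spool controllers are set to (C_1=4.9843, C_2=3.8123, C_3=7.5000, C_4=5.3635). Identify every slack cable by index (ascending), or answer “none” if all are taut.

1, 2, 4

cable 1: L_1 = ‖A_1−P‖ = 4.7170;  C_1 = 4.9843 → slack
cable 2: L_2 = ‖A_2−P‖ = 2.5000;  C_2 = 3.8123 → slack
cable 3: L_3 = ‖A_3−P‖ = 7.5000;  C_3 = 7.5000 → taut
cable 4: L_4 = ‖A_4−P‖ = 4.7170;  C_4 = 5.3635 → slack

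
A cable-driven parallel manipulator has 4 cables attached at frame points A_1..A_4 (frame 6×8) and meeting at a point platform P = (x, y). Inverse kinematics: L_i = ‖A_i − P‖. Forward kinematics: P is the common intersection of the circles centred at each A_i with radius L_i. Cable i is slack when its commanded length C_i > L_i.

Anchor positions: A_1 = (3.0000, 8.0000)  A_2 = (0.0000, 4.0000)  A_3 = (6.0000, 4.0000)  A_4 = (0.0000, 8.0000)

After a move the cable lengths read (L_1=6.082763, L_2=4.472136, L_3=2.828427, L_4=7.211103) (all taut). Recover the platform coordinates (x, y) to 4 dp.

expand ‖A_i−P‖²=L_i² and subtract eq 1 (c_i ≔ ‖A_i‖²−L_i²)
c_1 = 9.0000+64.0000−37.0000 = 36.0000
eq1−eq2 → [6.0000  8.0000]·P = 40.0000
eq1−eq3 → [-6.0000  8.0000]·P = -8.0000
eq1−eq4 → [6.0000  0.0000]·P = 24.0000
2×2 solve → P = (4.0000, 2.0000)
check cable 4: ‖A_4−P‖² = 52.0000 ≈ L_4² = 52.0000 ✓

(4.0000, 2.0000)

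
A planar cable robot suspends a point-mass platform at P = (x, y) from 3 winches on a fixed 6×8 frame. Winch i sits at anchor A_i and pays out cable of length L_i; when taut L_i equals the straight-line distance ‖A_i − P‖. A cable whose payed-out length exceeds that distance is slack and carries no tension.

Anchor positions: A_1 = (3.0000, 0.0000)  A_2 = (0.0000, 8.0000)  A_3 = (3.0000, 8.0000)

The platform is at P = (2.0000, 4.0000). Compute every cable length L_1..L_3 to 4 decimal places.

L_1 = √((3.0000−2.0000)² + (0.0000−4.0000)²) = 4.1231
L_2 = √((0.0000−2.0000)² + (8.0000−4.0000)²) = 4.4721
L_3 = √((3.0000−2.0000)² + (8.0000−4.0000)²) = 4.1231

(4.1231, 4.4721, 4.1231)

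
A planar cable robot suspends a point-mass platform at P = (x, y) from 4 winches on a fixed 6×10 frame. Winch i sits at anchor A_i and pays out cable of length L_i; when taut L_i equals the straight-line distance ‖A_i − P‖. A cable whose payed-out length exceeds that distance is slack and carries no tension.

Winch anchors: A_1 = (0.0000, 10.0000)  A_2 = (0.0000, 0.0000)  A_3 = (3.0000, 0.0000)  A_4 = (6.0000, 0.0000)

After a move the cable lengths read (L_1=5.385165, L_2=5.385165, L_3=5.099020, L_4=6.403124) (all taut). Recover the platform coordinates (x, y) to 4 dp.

(2.0000, 5.0000)

expand ‖A_i−P‖²=L_i² and subtract eq 1 (c_i ≔ ‖A_i‖²−L_i²)
c_1 = 0.0000+100.0000−29.0000 = 71.0000
eq1−eq2 → [0.0000  20.0000]·P = 100.0000
eq1−eq3 → [-6.0000  20.0000]·P = 88.0000
eq1−eq4 → [-12.0000  20.0000]·P = 76.0000
2×2 solve → P = (2.0000, 5.0000)
check cable 4: ‖A_4−P‖² = 41.0000 ≈ L_4² = 41.0000 ✓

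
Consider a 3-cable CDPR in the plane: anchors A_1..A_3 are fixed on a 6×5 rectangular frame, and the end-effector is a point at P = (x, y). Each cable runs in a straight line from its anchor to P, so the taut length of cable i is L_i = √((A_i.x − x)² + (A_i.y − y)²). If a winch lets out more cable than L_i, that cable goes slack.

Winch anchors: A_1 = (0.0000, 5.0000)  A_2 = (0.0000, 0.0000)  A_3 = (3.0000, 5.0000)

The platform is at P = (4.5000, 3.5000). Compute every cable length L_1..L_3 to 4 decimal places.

(4.7434, 5.7009, 2.1213)

L_1: Δ = A_1−P = (-4.5000, 1.5000) → ‖Δ‖ = √22.5000 = 4.7434
L_2: Δ = A_2−P = (-4.5000, -3.5000) → ‖Δ‖ = √32.5000 = 5.7009
L_3: Δ = A_3−P = (-1.5000, 1.5000) → ‖Δ‖ = √4.5000 = 2.1213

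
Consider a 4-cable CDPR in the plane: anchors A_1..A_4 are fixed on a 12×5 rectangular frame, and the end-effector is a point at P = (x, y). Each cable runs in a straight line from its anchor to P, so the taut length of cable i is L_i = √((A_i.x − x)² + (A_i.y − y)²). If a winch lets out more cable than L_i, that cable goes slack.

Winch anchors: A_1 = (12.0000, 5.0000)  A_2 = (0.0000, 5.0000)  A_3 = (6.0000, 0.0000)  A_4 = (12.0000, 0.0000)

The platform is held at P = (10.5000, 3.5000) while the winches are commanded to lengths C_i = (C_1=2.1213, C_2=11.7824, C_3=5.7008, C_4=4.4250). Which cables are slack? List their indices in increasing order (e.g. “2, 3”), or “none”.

2, 4

cable 1: √((1.5000)²+(1.5000)²)=2.1213, C_1=2.1213: taut
cable 2: √((-10.5000)²+(1.5000)²)=10.6066, C_2=11.7824: slack
cable 3: √((-4.5000)²+(-3.5000)²)=5.7009, C_3=5.7008: taut
cable 4: √((1.5000)²+(-3.5000)²)=3.8079, C_4=4.4250: slack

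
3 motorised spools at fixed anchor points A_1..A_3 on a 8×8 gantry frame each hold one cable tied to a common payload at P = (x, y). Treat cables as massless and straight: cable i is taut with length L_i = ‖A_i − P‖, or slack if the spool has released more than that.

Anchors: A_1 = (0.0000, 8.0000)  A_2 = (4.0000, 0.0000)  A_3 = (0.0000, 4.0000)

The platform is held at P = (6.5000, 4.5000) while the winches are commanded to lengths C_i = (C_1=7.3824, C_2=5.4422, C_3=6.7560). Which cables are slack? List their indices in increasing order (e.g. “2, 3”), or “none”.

2, 3

cable 1: √((-6.5000)²+(3.5000)²)=7.3824, C_1=7.3824: taut
cable 2: √((-2.5000)²+(-4.5000)²)=5.1478, C_2=5.4422: slack
cable 3: √((-6.5000)²+(-0.5000)²)=6.5192, C_3=6.7560: slack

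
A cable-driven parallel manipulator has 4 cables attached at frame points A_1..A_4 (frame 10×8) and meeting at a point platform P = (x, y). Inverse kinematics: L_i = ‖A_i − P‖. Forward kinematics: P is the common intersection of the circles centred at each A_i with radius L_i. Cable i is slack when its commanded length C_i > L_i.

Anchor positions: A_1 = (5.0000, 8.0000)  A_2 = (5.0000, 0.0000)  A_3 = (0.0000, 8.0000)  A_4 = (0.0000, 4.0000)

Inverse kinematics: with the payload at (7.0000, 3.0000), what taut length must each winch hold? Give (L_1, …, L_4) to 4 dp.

L_1 = √((5.0000−7.0000)² + (8.0000−3.0000)²) = 5.3852
L_2 = √((5.0000−7.0000)² + (0.0000−3.0000)²) = 3.6056
L_3 = √((0.0000−7.0000)² + (8.0000−3.0000)²) = 8.6023
L_4 = √((0.0000−7.0000)² + (4.0000−3.0000)²) = 7.0711

(5.3852, 3.6056, 8.6023, 7.0711)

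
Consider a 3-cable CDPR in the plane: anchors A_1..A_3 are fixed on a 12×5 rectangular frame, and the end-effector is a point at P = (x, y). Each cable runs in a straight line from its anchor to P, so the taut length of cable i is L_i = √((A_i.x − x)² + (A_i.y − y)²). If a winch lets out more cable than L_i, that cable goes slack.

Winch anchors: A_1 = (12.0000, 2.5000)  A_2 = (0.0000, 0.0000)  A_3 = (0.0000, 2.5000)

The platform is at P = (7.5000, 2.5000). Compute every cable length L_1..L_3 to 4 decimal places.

(4.5000, 7.9057, 7.5000)

L_1 = √((12.0000−7.5000)² + (2.5000−2.5000)²) = 4.5000
L_2 = √((0.0000−7.5000)² + (0.0000−2.5000)²) = 7.9057
L_3 = √((0.0000−7.5000)² + (2.5000−2.5000)²) = 7.5000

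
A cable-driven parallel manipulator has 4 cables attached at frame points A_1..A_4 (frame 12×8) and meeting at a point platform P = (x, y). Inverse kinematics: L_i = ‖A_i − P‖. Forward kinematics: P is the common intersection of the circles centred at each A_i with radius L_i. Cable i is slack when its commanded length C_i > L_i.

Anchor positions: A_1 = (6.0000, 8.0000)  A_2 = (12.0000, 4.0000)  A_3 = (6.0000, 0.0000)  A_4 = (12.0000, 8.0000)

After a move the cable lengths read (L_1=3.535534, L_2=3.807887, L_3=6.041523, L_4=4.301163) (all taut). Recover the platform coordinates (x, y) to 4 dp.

each cable: (A_i−P)·(A_i−P) = L_i²; let k_i = ‖A_i‖²−L_i²
k_1 = 36.0000+64.0000−12.5000 = 87.5000
row 1: -12.0000x + 8.0000y = -58.0000  (k_2=145.5000)
row 2: 0.0000x + 16.0000y = 88.0000  (k_3=-0.5000)
row 3: -12.0000x + 0.0000y = -102.0000  (k_4=189.5000)
Cramer on rows 1–2 → x = 8.5000, y = 5.5000
check cable 4: ‖A_4−P‖² = 18.5000 ≈ L_4² = 18.5000 ✓

(8.5000, 5.5000)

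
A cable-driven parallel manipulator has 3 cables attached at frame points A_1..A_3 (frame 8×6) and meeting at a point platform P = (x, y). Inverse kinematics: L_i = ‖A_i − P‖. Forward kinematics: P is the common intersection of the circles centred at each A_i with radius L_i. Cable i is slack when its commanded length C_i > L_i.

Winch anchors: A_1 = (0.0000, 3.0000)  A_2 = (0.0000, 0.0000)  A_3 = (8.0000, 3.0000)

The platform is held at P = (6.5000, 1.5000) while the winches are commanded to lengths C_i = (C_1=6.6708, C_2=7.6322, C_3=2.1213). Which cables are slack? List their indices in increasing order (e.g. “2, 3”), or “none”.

2

i=1: geometric 6.6708 vs commanded 6.6708 ⇒ taut
i=2: geometric 6.6708 vs commanded 7.6322 ⇒ slack
i=3: geometric 2.1213 vs commanded 2.1213 ⇒ taut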